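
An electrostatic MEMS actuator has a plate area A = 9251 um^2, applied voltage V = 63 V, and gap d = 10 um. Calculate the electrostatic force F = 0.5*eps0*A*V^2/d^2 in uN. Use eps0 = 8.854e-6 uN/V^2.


Step 1: Identify parameters.
eps0 = 8.854e-6 uN/V^2, A = 9251 um^2, V = 63 V, d = 10 um
Step 2: Compute V^2 = 63^2 = 3969
Step 3: Compute d^2 = 10^2 = 100
Step 4: F = 0.5 * 8.854e-6 * 9251 * 3969 / 100
F = 1.625 uN


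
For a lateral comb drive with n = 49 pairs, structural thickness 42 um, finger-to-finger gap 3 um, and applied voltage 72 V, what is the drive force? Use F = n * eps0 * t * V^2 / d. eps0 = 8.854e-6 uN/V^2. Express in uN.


Step 1: Parameters: n=49, eps0=8.854e-6 uN/V^2, t=42 um, V=72 V, d=3 um
Step 2: V^2 = 5184
Step 3: F = 49 * 8.854e-6 * 42 * 5184 / 3
F = 31.487 uN


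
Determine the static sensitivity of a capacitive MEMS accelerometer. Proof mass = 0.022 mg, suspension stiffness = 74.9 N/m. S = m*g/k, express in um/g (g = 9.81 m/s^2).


Step 1: Convert mass: m = 0.022 mg = 2.20e-08 kg
Step 2: S = m * g / k = 2.20e-08 * 9.81 / 74.9
Step 3: S = 2.88e-09 m/g
Step 4: Convert to um/g: S = 0.003 um/g


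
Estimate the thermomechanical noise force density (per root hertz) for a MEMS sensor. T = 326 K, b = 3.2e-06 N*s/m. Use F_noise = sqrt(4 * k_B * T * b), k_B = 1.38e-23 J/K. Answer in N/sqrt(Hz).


Step 1: Compute 4 * k_B * T * b
= 4 * 1.38e-23 * 326 * 3.2e-06
= 5.7585e-26 N^2/Hz
Step 2: F_noise = sqrt(5.7585e-26)
F_noise = 2.40e-13 N/sqrt(Hz)


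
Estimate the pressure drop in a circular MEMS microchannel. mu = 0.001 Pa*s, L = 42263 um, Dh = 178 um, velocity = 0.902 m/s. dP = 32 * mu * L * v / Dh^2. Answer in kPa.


Step 1: Convert to SI: L = 42263e-6 m, Dh = 178e-6 m
Step 2: dP = 32 * 0.001 * 42263e-6 * 0.902 / (178e-6)^2
Step 3: dP = 38501.43 Pa
Step 4: Convert to kPa: dP = 38.5 kPa


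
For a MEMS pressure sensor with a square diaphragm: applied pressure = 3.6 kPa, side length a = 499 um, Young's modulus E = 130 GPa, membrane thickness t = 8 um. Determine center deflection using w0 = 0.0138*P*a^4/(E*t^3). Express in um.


Step 1: Convert pressure to compatible units (E is in GPa, so P in GPa).
P = 3.6 kPa = 3.6e-6 GPa
Step 2: Compute numerator: 0.0138 * P * a^4.
a^4 = 499^4 = 62001498001
numerator = 0.0138 * 3.6e-6 * 62001498001 = 3.0802e+03
Step 3: Compute denominator: E * t^3 = 130 * 8^3 = 66560
Step 4: w0 = numerator / denominator = 3.0802e+03 / 66560 = 0.0463 um


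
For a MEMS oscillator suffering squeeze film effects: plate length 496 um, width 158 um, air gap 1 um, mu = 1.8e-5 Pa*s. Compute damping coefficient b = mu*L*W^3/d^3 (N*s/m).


Step 1: Convert to SI.
L = 496e-6 m, W = 158e-6 m, d = 1e-6 m
Step 2: W^3 = (158e-6)^3 = 3.94e-12 m^3
Step 3: d^3 = (1e-6)^3 = 1.00e-18 m^3
Step 4: b = 1.8e-5 * 496e-6 * 3.94e-12 / 1.00e-18
b = 3.52e-02 N*s/m


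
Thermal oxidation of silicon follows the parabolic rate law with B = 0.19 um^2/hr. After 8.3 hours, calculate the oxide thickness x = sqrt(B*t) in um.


Step 1: Compute B*t = 0.19 * 8.3 = 1.577
Step 2: x = sqrt(1.577)
x = 1.256 um


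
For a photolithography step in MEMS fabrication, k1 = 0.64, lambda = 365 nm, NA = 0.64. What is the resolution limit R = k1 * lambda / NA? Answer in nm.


Step 1: Identify values: k1 = 0.64, lambda = 365 nm, NA = 0.64
Step 2: R = k1 * lambda / NA
R = 0.64 * 365 / 0.64
R = 365.0 nm


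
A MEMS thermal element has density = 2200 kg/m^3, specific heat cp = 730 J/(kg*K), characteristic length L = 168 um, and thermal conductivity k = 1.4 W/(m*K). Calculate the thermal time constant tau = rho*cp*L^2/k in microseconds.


Step 1: Convert L to m: L = 168e-6 m
Step 2: L^2 = (168e-6)^2 = 2.8224e-08 m^2
Step 3: tau = 2200 * 730 * 2.8224e-08 / 1.4 = 3.237696e-02 s
Step 4: Convert to microseconds (multiply by 1e6).
tau = 32376.96 us


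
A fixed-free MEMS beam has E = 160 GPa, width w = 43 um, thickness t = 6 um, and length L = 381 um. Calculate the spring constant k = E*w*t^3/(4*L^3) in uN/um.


Step 1: Convert E to consistent units (1 GPa = 1000 uN/um^2).
E = 160 GPa = 160000 uN/um^2
Step 2: Compute t^3 = 6^3 = 216
Step 3: Compute L^3 = 381^3 = 55306341
Step 4: k = 160000 * 43 * 216 / (4 * 55306341)
k = 6.7175 uN/um


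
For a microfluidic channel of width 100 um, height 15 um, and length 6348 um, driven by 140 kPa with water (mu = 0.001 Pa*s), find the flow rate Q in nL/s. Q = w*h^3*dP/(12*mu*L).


Step 1: Convert all dimensions to SI (meters).
w = 100e-6 m, h = 15e-6 m, L = 6348e-6 m, dP = 140e3 Pa
Step 2: Q = w * h^3 * dP / (12 * mu * L)
Q = 100e-6 * (15e-6)^3 * 140e3 / (12 * 0.001 * 6348e-6) = 6.202741e-10 m^3/s
Step 3: Convert Q from m^3/s to nL/s (1 m^3 = 1e12 nL, so multiply by 1e12).
Q = 620.274 nL/s


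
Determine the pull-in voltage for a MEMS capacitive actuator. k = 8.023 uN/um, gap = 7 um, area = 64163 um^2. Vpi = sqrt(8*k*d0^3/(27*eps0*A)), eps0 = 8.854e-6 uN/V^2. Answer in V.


Step 1: Compute numerator: 8 * k * d0^3 = 8 * 8.023 * 7^3 = 22015.112
Step 2: Compute denominator: 27 * eps0 * A = 27 * 8.854e-6 * 64163 = 15.338678
Step 3: Vpi = sqrt(22015.112 / 15.338678)
Vpi = 37.88 V


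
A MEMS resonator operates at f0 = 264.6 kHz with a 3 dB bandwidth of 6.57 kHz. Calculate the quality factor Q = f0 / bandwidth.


Step 1: Q = f0 / bandwidth
Step 2: Q = 264.6 / 6.57
Q = 40.3


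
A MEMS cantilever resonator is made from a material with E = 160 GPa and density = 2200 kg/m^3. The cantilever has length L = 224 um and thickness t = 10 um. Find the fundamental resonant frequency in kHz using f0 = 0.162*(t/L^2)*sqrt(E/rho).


Step 1: Convert units to SI.
t_SI = 10e-6 m, L_SI = 224e-6 m
Step 2: Calculate sqrt(E/rho).
sqrt(160e9 / 2200) = 8528.03 m/s
Step 3: Compute f0.
f0 = 0.162 * 10e-6 / (224e-6)^2 * 8528.03 = 275339.0 Hz = 275.34 kHz


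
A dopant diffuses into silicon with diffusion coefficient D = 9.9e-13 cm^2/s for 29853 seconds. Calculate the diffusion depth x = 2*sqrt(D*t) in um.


Step 1: Compute D*t = 9.9e-13 * 29853 = 2.955447e-08 cm^2
Step 2: sqrt(D*t) = 1.71914e-04 cm
Step 3: x = 2 * 1.71914e-04 cm = 3.43828e-04 cm
Step 4: Convert to um (1 cm = 1e4 um): x = 3.438 um


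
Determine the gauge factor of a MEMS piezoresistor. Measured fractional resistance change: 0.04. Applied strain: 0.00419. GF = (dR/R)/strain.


Step 1: Identify values.
dR/R = 0.04, strain = 0.00419
Step 2: GF = (dR/R) / strain = 0.04 / 0.00419
GF = 9.5


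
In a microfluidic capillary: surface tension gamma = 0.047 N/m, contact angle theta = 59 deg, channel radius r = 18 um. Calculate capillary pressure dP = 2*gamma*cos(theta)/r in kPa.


Step 1: cos(59 deg) = 0.515
Step 2: Convert r to m: r = 18e-6 m
Step 3: dP = 2 * 0.047 * 0.515 / 18e-6 = 2689.4 Pa
Step 4: Convert Pa to kPa (divide by 1000).
dP = 2.69 kPa


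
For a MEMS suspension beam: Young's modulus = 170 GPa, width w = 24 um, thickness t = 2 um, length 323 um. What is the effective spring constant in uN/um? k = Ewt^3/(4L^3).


Step 1: Convert E to consistent units (1 GPa = 1000 uN/um^2).
E = 170 GPa = 170000 uN/um^2
Step 2: Compute t^3 = 2^3 = 8
Step 3: Compute L^3 = 323^3 = 33698267
Step 4: k = 170000 * 24 * 8 / (4 * 33698267)
k = 0.2421 uN/um


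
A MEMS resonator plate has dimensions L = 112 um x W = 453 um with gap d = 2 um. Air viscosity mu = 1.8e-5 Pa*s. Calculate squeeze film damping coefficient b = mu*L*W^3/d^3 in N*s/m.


Step 1: Convert to SI.
L = 112e-6 m, W = 453e-6 m, d = 2e-6 m
Step 2: W^3 = (453e-6)^3 = 9.30e-11 m^3
Step 3: d^3 = (2e-6)^3 = 8.00e-18 m^3
Step 4: b = 1.8e-5 * 112e-6 * 9.30e-11 / 8.00e-18
b = 2.34e-02 N*s/m


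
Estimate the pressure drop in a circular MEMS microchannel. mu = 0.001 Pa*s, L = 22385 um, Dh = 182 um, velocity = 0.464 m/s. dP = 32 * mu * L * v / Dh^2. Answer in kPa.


Step 1: Convert to SI: L = 22385e-6 m, Dh = 182e-6 m
Step 2: dP = 32 * 0.001 * 22385e-6 * 0.464 / (182e-6)^2
Step 3: dP = 10034.19 Pa
Step 4: Convert to kPa: dP = 10.03 kPa


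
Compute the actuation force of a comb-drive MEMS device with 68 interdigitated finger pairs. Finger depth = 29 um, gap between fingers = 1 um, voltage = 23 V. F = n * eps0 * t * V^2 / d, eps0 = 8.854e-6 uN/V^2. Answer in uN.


Step 1: Parameters: n=68, eps0=8.854e-6 uN/V^2, t=29 um, V=23 V, d=1 um
Step 2: V^2 = 529
Step 3: F = 68 * 8.854e-6 * 29 * 529 / 1
F = 9.236 uN


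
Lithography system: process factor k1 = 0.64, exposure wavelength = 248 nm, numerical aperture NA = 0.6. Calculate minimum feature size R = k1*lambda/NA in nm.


Step 1: Identify values: k1 = 0.64, lambda = 248 nm, NA = 0.6
Step 2: R = k1 * lambda / NA
R = 0.64 * 248 / 0.6
R = 264.5 nm


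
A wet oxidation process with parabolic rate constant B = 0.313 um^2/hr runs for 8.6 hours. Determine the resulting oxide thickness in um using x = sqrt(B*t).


Step 1: Compute B*t = 0.313 * 8.6 = 2.6918
Step 2: x = sqrt(2.6918)
x = 1.641 um


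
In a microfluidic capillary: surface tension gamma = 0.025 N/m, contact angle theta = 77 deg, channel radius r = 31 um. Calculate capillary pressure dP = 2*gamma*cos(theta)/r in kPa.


Step 1: cos(77 deg) = 0.225
Step 2: Convert r to m: r = 31e-6 m
Step 3: dP = 2 * 0.025 * 0.225 / 31e-6 = 362.9 Pa
Step 4: Convert Pa to kPa (divide by 1000).
dP = 0.36 kPa


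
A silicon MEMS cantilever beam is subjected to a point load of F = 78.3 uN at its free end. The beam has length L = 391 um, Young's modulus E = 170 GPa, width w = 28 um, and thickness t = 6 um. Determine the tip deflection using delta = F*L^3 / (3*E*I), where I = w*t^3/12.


Step 1: Calculate the second moment of area.
I = w * t^3 / 12 = 28 * 6^3 / 12 = 504.0 um^4
Step 2: Convert E to consistent units (1 GPa = 1000 uN/um^2).
E = 170 GPa = 170000 uN/um^2
Step 3: Calculate tip deflection.
delta = F * L^3 / (3 * E * I)
delta = 78.3 * 391^3 / (3 * 170000 * 504.0)
delta = 18.2092 um


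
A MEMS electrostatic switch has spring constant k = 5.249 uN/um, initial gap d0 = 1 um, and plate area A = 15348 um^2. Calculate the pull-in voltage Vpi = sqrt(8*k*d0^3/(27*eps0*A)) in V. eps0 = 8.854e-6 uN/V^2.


Step 1: Compute numerator: 8 * k * d0^3 = 8 * 5.249 * 1^3 = 41.992
Step 2: Compute denominator: 27 * eps0 * A = 27 * 8.854e-6 * 15348 = 3.669062
Step 3: Vpi = sqrt(41.992 / 3.669062)
Vpi = 3.38 V


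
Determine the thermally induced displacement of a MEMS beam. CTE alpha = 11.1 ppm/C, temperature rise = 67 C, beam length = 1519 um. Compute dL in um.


Step 1: Convert CTE: alpha = 11.1 ppm/C = 11.1e-6 /C
Step 2: dL = 11.1e-6 * 67 * 1519
dL = 1.1297 um


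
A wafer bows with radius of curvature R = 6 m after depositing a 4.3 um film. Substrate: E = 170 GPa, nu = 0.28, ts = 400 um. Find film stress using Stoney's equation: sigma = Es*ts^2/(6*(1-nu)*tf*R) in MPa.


Step 1: Compute numerator: Es * ts^2 = 170 * 400^2 = 27200000 (GPa*um^2)
Step 2: Compute denominator (R in um): 6*(1-nu)*tf*R = 6*0.72*4.3*6e6 = 111456000.0 (um^2)
Step 3: sigma (GPa) = 27200000 / 111456000.0 = 2.44042e-01 GPa
Step 4: Convert to MPa (x1000): sigma = 244.0 MPa


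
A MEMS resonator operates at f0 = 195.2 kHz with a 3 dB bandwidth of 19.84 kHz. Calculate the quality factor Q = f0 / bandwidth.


Step 1: Q = f0 / bandwidth
Step 2: Q = 195.2 / 19.84
Q = 9.8


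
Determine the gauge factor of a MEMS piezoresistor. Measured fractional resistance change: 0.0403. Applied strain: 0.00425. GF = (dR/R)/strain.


Step 1: Identify values.
dR/R = 0.0403, strain = 0.00425
Step 2: GF = (dR/R) / strain = 0.0403 / 0.00425
GF = 9.5


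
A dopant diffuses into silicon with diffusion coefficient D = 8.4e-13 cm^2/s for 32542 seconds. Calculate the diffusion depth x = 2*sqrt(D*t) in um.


Step 1: Compute D*t = 8.4e-13 * 32542 = 2.733528e-08 cm^2
Step 2: sqrt(D*t) = 1.65334e-04 cm
Step 3: x = 2 * 1.65334e-04 cm = 3.30668e-04 cm
Step 4: Convert to um (1 cm = 1e4 um): x = 3.307 um


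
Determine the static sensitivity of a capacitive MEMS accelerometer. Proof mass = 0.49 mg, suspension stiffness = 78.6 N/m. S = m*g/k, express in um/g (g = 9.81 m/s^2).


Step 1: Convert mass: m = 0.49 mg = 4.90e-07 kg
Step 2: S = m * g / k = 4.90e-07 * 9.81 / 78.6
Step 3: S = 6.12e-08 m/g
Step 4: Convert to um/g: S = 0.061 um/g


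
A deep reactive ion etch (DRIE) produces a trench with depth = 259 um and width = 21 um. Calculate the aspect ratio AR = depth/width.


Step 1: AR = depth / width
Step 2: AR = 259 / 21
AR = 12.3


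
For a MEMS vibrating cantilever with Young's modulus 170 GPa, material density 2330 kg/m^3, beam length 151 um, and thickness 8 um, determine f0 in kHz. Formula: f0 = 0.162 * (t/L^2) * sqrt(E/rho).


Step 1: Convert units to SI.
t_SI = 8e-6 m, L_SI = 151e-6 m
Step 2: Calculate sqrt(E/rho).
sqrt(170e9 / 2330) = 8541.74 m/s
Step 3: Compute f0.
f0 = 0.162 * 8e-6 / (151e-6)^2 * 8541.74 = 485509.2 Hz = 485.51 kHz


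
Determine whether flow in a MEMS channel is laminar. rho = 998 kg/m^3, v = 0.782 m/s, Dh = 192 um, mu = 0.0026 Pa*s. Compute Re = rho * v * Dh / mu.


Step 1: Convert Dh to meters: Dh = 192e-6 m
Step 2: Re = rho * v * Dh / mu
Re = 998 * 0.782 * 192e-6 / 0.0026
Re = 57.632
Since Re = 57.632 is below ~2300, the flow is laminar.


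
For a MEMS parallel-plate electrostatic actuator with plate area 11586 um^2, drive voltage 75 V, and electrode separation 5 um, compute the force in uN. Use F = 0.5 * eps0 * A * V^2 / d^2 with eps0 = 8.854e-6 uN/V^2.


Step 1: Identify parameters.
eps0 = 8.854e-6 uN/V^2, A = 11586 um^2, V = 75 V, d = 5 um
Step 2: Compute V^2 = 75^2 = 5625
Step 3: Compute d^2 = 5^2 = 25
Step 4: F = 0.5 * 8.854e-6 * 11586 * 5625 / 25
F = 11.541 uN


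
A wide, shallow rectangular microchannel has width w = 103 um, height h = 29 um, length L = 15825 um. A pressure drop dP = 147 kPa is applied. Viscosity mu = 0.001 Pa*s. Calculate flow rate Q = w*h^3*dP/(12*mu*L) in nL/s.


Step 1: Convert all dimensions to SI (meters).
w = 103e-6 m, h = 29e-6 m, L = 15825e-6 m, dP = 147e3 Pa
Step 2: Q = w * h^3 * dP / (12 * mu * L)
Q = 103e-6 * (29e-6)^3 * 147e3 / (12 * 0.001 * 15825e-6) = 1.94457e-09 m^3/s
Step 3: Convert Q from m^3/s to nL/s (1 m^3 = 1e12 nL, so multiply by 1e12).
Q = 1944.57 nL/s


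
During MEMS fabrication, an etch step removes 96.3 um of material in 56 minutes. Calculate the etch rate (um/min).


Step 1: Etch rate = depth / time
Step 2: rate = 96.3 / 56
rate = 1.72 um/min


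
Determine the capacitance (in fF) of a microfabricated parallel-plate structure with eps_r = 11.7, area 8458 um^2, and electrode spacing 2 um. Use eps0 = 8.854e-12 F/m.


Step 1: Convert area to m^2: A = 8458e-12 m^2
Step 2: Convert gap to m: d = 2e-6 m
Step 3: C = eps0 * eps_r * A / d
C = 8.854e-12 * 11.7 * 8458e-12 / 2e-6
Step 4: Convert to fF (multiply by 1e15).
C = 438.09 fF


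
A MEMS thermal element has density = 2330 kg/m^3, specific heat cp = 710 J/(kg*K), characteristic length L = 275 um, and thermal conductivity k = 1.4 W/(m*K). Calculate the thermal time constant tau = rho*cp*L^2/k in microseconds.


Step 1: Convert L to m: L = 275e-6 m
Step 2: L^2 = (275e-6)^2 = 7.5625e-08 m^2
Step 3: tau = 2330 * 710 * 7.5625e-08 / 1.4 = 8.936174107e-02 s
Step 4: Convert to microseconds (multiply by 1e6).
tau = 89361.741 us


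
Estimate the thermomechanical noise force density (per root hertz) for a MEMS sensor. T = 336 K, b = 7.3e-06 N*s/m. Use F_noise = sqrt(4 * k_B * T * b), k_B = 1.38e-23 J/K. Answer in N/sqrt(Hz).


Step 1: Compute 4 * k_B * T * b
= 4 * 1.38e-23 * 336 * 7.3e-06
= 1.3539e-25 N^2/Hz
Step 2: F_noise = sqrt(1.3539e-25)
F_noise = 3.68e-13 N/sqrt(Hz)


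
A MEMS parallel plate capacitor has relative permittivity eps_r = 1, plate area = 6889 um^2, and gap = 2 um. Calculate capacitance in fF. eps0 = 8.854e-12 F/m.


Step 1: Convert area to m^2: A = 6889e-12 m^2
Step 2: Convert gap to m: d = 2e-6 m
Step 3: C = eps0 * eps_r * A / d
C = 8.854e-12 * 1 * 6889e-12 / 2e-6
Step 4: Convert to fF (multiply by 1e15).
C = 30.5 fF


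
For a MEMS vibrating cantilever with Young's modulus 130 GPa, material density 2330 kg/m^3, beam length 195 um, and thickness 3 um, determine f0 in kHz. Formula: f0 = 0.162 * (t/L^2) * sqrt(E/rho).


Step 1: Convert units to SI.
t_SI = 3e-6 m, L_SI = 195e-6 m
Step 2: Calculate sqrt(E/rho).
sqrt(130e9 / 2330) = 7469.54 m/s
Step 3: Compute f0.
f0 = 0.162 * 3e-6 / (195e-6)^2 * 7469.54 = 95468.7 Hz = 95.47 kHz


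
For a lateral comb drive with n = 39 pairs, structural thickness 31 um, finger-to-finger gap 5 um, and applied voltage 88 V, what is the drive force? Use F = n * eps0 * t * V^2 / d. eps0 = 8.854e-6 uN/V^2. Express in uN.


Step 1: Parameters: n=39, eps0=8.854e-6 uN/V^2, t=31 um, V=88 V, d=5 um
Step 2: V^2 = 7744
Step 3: F = 39 * 8.854e-6 * 31 * 7744 / 5
F = 16.579 uN


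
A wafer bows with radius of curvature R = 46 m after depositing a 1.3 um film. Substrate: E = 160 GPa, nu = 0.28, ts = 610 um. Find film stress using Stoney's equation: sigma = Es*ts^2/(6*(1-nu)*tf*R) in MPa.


Step 1: Compute numerator: Es * ts^2 = 160 * 610^2 = 59536000 (GPa*um^2)
Step 2: Compute denominator (R in um): 6*(1-nu)*tf*R = 6*0.72*1.3*46e6 = 258336000.0 (um^2)
Step 3: sigma (GPa) = 59536000 / 258336000.0 = 2.3046e-01 GPa
Step 4: Convert to MPa (x1000): sigma = 230.5 MPa


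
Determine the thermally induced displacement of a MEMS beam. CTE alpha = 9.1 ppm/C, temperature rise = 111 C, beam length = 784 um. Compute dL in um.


Step 1: Convert CTE: alpha = 9.1 ppm/C = 9.1e-6 /C
Step 2: dL = 9.1e-6 * 111 * 784
dL = 0.7919 um


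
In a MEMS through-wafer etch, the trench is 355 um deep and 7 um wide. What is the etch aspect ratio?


Step 1: AR = depth / width
Step 2: AR = 355 / 7
AR = 50.7


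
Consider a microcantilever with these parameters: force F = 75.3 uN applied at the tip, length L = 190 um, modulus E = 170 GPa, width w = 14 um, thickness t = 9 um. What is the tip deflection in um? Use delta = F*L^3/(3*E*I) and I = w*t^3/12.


Step 1: Calculate the second moment of area.
I = w * t^3 / 12 = 14 * 9^3 / 12 = 850.5 um^4
Step 2: Convert E to consistent units (1 GPa = 1000 uN/um^2).
E = 170 GPa = 170000 uN/um^2
Step 3: Calculate tip deflection.
delta = F * L^3 / (3 * E * I)
delta = 75.3 * 190^3 / (3 * 170000 * 850.5)
delta = 1.1907 um


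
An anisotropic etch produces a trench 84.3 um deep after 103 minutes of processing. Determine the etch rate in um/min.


Step 1: Etch rate = depth / time
Step 2: rate = 84.3 / 103
rate = 0.818 um/min


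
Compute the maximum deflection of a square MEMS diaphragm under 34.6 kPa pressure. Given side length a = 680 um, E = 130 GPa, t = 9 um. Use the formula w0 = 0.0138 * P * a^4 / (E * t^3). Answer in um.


Step 1: Convert pressure to compatible units (E is in GPa, so P in GPa).
P = 34.6 kPa = 34.6e-6 GPa
Step 2: Compute numerator: 0.0138 * P * a^4.
a^4 = 680^4 = 213813760000
numerator = 0.0138 * 34.6e-6 * 213813760000 = 1.020918e+05
Step 3: Compute denominator: E * t^3 = 130 * 9^3 = 94770
Step 4: w0 = numerator / denominator = 1.020918e+05 / 94770 = 1.0773 um


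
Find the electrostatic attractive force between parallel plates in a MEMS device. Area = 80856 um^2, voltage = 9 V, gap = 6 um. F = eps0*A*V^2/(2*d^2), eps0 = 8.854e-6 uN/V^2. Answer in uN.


Step 1: Identify parameters.
eps0 = 8.854e-6 uN/V^2, A = 80856 um^2, V = 9 V, d = 6 um
Step 2: Compute V^2 = 9^2 = 81
Step 3: Compute d^2 = 6^2 = 36
Step 4: F = 0.5 * 8.854e-6 * 80856 * 81 / 36
F = 0.805 uN


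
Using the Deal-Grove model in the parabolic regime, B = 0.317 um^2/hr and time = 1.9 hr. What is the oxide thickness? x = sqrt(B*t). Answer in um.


Step 1: Compute B*t = 0.317 * 1.9 = 0.6023
Step 2: x = sqrt(0.6023)
x = 0.776 um


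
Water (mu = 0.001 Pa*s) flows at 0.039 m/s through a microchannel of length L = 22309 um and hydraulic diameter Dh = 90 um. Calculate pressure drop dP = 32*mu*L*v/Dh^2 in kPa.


Step 1: Convert to SI: L = 22309e-6 m, Dh = 90e-6 m
Step 2: dP = 32 * 0.001 * 22309e-6 * 0.039 / (90e-6)^2
Step 3: dP = 3437.24 Pa
Step 4: Convert to kPa: dP = 3.44 kPa


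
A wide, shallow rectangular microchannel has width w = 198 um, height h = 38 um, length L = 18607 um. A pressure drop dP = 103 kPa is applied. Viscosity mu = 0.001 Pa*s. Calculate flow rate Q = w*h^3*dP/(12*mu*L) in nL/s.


Step 1: Convert all dimensions to SI (meters).
w = 198e-6 m, h = 38e-6 m, L = 18607e-6 m, dP = 103e3 Pa
Step 2: Q = w * h^3 * dP / (12 * mu * L)
Q = 198e-6 * (38e-6)^3 * 103e3 / (12 * 0.001 * 18607e-6) = 5.01182157e-09 m^3/s
Step 3: Convert Q from m^3/s to nL/s (1 m^3 = 1e12 nL, so multiply by 1e12).
Q = 5011.822 nL/s


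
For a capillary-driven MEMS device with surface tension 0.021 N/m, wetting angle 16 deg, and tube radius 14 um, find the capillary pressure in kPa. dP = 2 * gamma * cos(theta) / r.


Step 1: cos(16 deg) = 0.9613
Step 2: Convert r to m: r = 14e-6 m
Step 3: dP = 2 * 0.021 * 0.9613 / 14e-6 = 2883.9 Pa
Step 4: Convert Pa to kPa (divide by 1000).
dP = 2.88 kPa


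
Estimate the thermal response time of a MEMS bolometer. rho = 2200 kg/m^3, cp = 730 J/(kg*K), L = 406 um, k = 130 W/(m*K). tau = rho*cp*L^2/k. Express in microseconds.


Step 1: Convert L to m: L = 406e-6 m
Step 2: L^2 = (406e-6)^2 = 1.64836e-07 m^2
Step 3: tau = 2200 * 730 * 1.64836e-07 / 130 = 2.03635858e-03 s
Step 4: Convert to microseconds (multiply by 1e6).
tau = 2036.359 us


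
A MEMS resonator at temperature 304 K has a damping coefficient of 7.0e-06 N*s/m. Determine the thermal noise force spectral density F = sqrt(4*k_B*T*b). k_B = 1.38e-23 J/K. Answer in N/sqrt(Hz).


Step 1: Compute 4 * k_B * T * b
= 4 * 1.38e-23 * 304 * 7.0e-06
= 1.1747e-25 N^2/Hz
Step 2: F_noise = sqrt(1.1747e-25)
F_noise = 3.43e-13 N/sqrt(Hz)


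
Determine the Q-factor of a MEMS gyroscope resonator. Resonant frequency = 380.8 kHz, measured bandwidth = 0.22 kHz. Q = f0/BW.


Step 1: Q = f0 / bandwidth
Step 2: Q = 380.8 / 0.22
Q = 1730.9


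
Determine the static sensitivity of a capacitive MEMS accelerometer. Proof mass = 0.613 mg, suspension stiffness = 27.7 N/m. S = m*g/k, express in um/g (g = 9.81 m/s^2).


Step 1: Convert mass: m = 0.613 mg = 6.13e-07 kg
Step 2: S = m * g / k = 6.13e-07 * 9.81 / 27.7
Step 3: S = 2.17e-07 m/g
Step 4: Convert to um/g: S = 0.217 um/g


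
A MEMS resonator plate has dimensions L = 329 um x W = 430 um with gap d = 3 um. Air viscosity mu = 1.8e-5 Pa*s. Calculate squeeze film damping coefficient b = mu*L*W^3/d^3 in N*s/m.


Step 1: Convert to SI.
L = 329e-6 m, W = 430e-6 m, d = 3e-6 m
Step 2: W^3 = (430e-6)^3 = 7.95e-11 m^3
Step 3: d^3 = (3e-6)^3 = 2.70e-17 m^3
Step 4: b = 1.8e-5 * 329e-6 * 7.95e-11 / 2.70e-17
b = 1.74e-02 N*s/m


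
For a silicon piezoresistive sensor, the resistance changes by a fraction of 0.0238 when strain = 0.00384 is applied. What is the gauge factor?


Step 1: Identify values.
dR/R = 0.0238, strain = 0.00384
Step 2: GF = (dR/R) / strain = 0.0238 / 0.00384
GF = 6.2


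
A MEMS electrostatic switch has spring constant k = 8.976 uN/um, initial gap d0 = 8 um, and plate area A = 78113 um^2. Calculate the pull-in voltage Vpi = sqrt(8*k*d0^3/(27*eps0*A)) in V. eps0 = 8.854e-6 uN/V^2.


Step 1: Compute numerator: 8 * k * d0^3 = 8 * 8.976 * 8^3 = 36765.696
Step 2: Compute denominator: 27 * eps0 * A = 27 * 8.854e-6 * 78113 = 18.673538
Step 3: Vpi = sqrt(36765.696 / 18.673538)
Vpi = 44.37 V


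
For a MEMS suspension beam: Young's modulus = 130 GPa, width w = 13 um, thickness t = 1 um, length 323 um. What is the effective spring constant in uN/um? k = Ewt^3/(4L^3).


Step 1: Convert E to consistent units (1 GPa = 1000 uN/um^2).
E = 130 GPa = 130000 uN/um^2
Step 2: Compute t^3 = 1^3 = 1
Step 3: Compute L^3 = 323^3 = 33698267
Step 4: k = 130000 * 13 * 1 / (4 * 33698267)
k = 0.0125 uN/um


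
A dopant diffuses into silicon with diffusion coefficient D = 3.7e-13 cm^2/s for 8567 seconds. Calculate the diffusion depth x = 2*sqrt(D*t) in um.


Step 1: Compute D*t = 3.7e-13 * 8567 = 3.16979e-09 cm^2
Step 2: sqrt(D*t) = 5.63009e-05 cm
Step 3: x = 2 * 5.63009e-05 cm = 1.126018e-04 cm
Step 4: Convert to um (1 cm = 1e4 um): x = 1.126 um


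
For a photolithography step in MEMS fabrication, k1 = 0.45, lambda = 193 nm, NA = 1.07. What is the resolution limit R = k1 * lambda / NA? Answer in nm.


Step 1: Identify values: k1 = 0.45, lambda = 193 nm, NA = 1.07
Step 2: R = k1 * lambda / NA
R = 0.45 * 193 / 1.07
R = 81.2 nm


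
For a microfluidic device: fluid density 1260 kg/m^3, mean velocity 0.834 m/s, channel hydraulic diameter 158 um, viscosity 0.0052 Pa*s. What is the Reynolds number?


Step 1: Convert Dh to meters: Dh = 158e-6 m
Step 2: Re = rho * v * Dh / mu
Re = 1260 * 0.834 * 158e-6 / 0.0052
Re = 31.929


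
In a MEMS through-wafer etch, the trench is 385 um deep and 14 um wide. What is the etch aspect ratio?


Step 1: AR = depth / width
Step 2: AR = 385 / 14
AR = 27.5


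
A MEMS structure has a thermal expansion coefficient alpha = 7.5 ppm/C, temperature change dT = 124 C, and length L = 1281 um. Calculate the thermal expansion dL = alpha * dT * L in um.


Step 1: Convert CTE: alpha = 7.5 ppm/C = 7.5e-6 /C
Step 2: dL = 7.5e-6 * 124 * 1281
dL = 1.1913 um


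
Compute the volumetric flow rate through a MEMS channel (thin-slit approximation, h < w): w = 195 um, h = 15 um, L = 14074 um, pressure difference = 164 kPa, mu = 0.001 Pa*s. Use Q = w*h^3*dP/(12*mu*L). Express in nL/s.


Step 1: Convert all dimensions to SI (meters).
w = 195e-6 m, h = 15e-6 m, L = 14074e-6 m, dP = 164e3 Pa
Step 2: Q = w * h^3 * dP / (12 * mu * L)
Q = 195e-6 * (15e-6)^3 * 164e3 / (12 * 0.001 * 14074e-6) = 6.3907738e-10 m^3/s
Step 3: Convert Q from m^3/s to nL/s (1 m^3 = 1e12 nL, so multiply by 1e12).
Q = 639.077 nL/s


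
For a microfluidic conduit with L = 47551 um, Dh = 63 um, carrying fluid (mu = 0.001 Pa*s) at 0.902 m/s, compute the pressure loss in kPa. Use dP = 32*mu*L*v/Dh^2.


Step 1: Convert to SI: L = 47551e-6 m, Dh = 63e-6 m
Step 2: dP = 32 * 0.001 * 47551e-6 * 0.902 / (63e-6)^2
Step 3: dP = 345808.03 Pa
Step 4: Convert to kPa: dP = 345.81 kPa


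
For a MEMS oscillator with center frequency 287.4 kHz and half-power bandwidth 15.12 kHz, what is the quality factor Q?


Step 1: Q = f0 / bandwidth
Step 2: Q = 287.4 / 15.12
Q = 19.0


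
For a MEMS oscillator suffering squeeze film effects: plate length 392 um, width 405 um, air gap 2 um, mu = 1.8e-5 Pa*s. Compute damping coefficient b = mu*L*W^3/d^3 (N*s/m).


Step 1: Convert to SI.
L = 392e-6 m, W = 405e-6 m, d = 2e-6 m
Step 2: W^3 = (405e-6)^3 = 6.64e-11 m^3
Step 3: d^3 = (2e-6)^3 = 8.00e-18 m^3
Step 4: b = 1.8e-5 * 392e-6 * 6.64e-11 / 8.00e-18
b = 5.86e-02 N*s/m


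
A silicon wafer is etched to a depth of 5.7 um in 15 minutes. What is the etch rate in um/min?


Step 1: Etch rate = depth / time
Step 2: rate = 5.7 / 15
rate = 0.38 um/min


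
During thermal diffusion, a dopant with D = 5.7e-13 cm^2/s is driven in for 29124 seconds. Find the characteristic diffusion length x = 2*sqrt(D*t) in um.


Step 1: Compute D*t = 5.7e-13 * 29124 = 1.660068e-08 cm^2
Step 2: sqrt(D*t) = 1.28844e-04 cm
Step 3: x = 2 * 1.28844e-04 cm = 2.57688e-04 cm
Step 4: Convert to um (1 cm = 1e4 um): x = 2.577 um


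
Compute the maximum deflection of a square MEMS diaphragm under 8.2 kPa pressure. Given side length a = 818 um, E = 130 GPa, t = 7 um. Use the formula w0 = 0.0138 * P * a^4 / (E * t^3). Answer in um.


Step 1: Convert pressure to compatible units (E is in GPa, so P in GPa).
P = 8.2 kPa = 8.2e-6 GPa
Step 2: Compute numerator: 0.0138 * P * a^4.
a^4 = 818^4 = 447726927376
numerator = 0.0138 * 8.2e-6 * 447726927376 = 5.066478e+04
Step 3: Compute denominator: E * t^3 = 130 * 7^3 = 44590
Step 4: w0 = numerator / denominator = 5.066478e+04 / 44590 = 1.1362 um


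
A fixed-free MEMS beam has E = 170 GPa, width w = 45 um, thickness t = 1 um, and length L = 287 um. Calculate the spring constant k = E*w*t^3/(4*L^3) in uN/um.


Step 1: Convert E to consistent units (1 GPa = 1000 uN/um^2).
E = 170 GPa = 170000 uN/um^2
Step 2: Compute t^3 = 1^3 = 1
Step 3: Compute L^3 = 287^3 = 23639903
Step 4: k = 170000 * 45 * 1 / (4 * 23639903)
k = 0.0809 uN/um


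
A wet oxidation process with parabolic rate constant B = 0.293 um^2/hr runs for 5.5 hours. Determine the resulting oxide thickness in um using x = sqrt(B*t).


Step 1: Compute B*t = 0.293 * 5.5 = 1.6115
Step 2: x = sqrt(1.6115)
x = 1.269 um


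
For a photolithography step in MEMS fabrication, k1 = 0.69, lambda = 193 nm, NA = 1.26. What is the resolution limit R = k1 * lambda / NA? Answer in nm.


Step 1: Identify values: k1 = 0.69, lambda = 193 nm, NA = 1.26
Step 2: R = k1 * lambda / NA
R = 0.69 * 193 / 1.26
R = 105.7 nm


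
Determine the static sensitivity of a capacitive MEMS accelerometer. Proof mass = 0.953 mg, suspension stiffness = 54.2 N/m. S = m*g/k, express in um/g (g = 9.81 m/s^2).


Step 1: Convert mass: m = 0.953 mg = 9.53e-07 kg
Step 2: S = m * g / k = 9.53e-07 * 9.81 / 54.2
Step 3: S = 1.72e-07 m/g
Step 4: Convert to um/g: S = 0.172 um/g


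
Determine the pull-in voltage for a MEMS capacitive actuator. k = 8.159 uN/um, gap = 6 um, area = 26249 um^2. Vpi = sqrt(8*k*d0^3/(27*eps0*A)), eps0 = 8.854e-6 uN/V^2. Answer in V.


Step 1: Compute numerator: 8 * k * d0^3 = 8 * 8.159 * 6^3 = 14098.752
Step 2: Compute denominator: 27 * eps0 * A = 27 * 8.854e-6 * 26249 = 6.275033
Step 3: Vpi = sqrt(14098.752 / 6.275033)
Vpi = 47.4 V


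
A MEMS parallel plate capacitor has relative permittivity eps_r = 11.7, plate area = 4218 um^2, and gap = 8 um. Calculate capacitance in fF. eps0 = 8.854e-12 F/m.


Step 1: Convert area to m^2: A = 4218e-12 m^2
Step 2: Convert gap to m: d = 8e-6 m
Step 3: C = eps0 * eps_r * A / d
C = 8.854e-12 * 11.7 * 4218e-12 / 8e-6
Step 4: Convert to fF (multiply by 1e15).
C = 54.62 fF


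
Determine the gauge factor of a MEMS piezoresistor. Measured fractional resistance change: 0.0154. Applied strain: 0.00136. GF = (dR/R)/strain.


Step 1: Identify values.
dR/R = 0.0154, strain = 0.00136
Step 2: GF = (dR/R) / strain = 0.0154 / 0.00136
GF = 11.3


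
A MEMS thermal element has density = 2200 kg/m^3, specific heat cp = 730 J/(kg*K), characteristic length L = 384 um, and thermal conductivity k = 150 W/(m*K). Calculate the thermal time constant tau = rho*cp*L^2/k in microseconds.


Step 1: Convert L to m: L = 384e-6 m
Step 2: L^2 = (384e-6)^2 = 1.47456e-07 m^2
Step 3: tau = 2200 * 730 * 1.47456e-07 / 150 = 1.57876224e-03 s
Step 4: Convert to microseconds (multiply by 1e6).
tau = 1578.762 us


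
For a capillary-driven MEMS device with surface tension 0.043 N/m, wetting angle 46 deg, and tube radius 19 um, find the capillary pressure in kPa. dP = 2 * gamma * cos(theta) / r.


Step 1: cos(46 deg) = 0.6947
Step 2: Convert r to m: r = 19e-6 m
Step 3: dP = 2 * 0.043 * 0.6947 / 19e-6 = 3144.4 Pa
Step 4: Convert Pa to kPa (divide by 1000).
dP = 3.14 kPa


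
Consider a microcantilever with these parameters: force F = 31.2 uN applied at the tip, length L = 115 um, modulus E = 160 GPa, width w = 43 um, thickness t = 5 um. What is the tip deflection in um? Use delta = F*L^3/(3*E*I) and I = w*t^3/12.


Step 1: Calculate the second moment of area.
I = w * t^3 / 12 = 43 * 5^3 / 12 = 447.9167 um^4
Step 2: Convert E to consistent units (1 GPa = 1000 uN/um^2).
E = 160 GPa = 160000 uN/um^2
Step 3: Calculate tip deflection.
delta = F * L^3 / (3 * E * I)
delta = 31.2 * 115^3 / (3 * 160000 * 447.9167)
delta = 0.2207 um


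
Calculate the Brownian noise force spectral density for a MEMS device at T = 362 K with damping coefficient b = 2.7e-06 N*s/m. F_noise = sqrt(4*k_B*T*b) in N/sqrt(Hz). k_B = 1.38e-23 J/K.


Step 1: Compute 4 * k_B * T * b
= 4 * 1.38e-23 * 362 * 2.7e-06
= 5.3952e-26 N^2/Hz
Step 2: F_noise = sqrt(5.3952e-26)
F_noise = 2.32e-13 N/sqrt(Hz)


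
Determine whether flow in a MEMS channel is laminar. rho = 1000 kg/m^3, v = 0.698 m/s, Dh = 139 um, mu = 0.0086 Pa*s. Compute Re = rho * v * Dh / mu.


Step 1: Convert Dh to meters: Dh = 139e-6 m
Step 2: Re = rho * v * Dh / mu
Re = 1000 * 0.698 * 139e-6 / 0.0086
Re = 11.282
Since Re = 11.282 is below ~2300, the flow is laminar.


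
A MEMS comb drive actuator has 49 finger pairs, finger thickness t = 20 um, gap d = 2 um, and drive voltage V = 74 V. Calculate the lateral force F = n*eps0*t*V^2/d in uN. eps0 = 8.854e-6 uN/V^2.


Step 1: Parameters: n=49, eps0=8.854e-6 uN/V^2, t=20 um, V=74 V, d=2 um
Step 2: V^2 = 5476
Step 3: F = 49 * 8.854e-6 * 20 * 5476 / 2
F = 23.757 uN


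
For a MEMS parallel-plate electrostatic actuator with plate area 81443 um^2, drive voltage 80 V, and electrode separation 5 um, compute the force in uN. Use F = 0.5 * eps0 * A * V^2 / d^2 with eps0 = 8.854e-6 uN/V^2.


Step 1: Identify parameters.
eps0 = 8.854e-6 uN/V^2, A = 81443 um^2, V = 80 V, d = 5 um
Step 2: Compute V^2 = 80^2 = 6400
Step 3: Compute d^2 = 5^2 = 25
Step 4: F = 0.5 * 8.854e-6 * 81443 * 6400 / 25
F = 92.3 uN


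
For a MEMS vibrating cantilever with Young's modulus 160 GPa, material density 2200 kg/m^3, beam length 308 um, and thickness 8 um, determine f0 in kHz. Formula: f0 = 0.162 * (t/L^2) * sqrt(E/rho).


Step 1: Convert units to SI.
t_SI = 8e-6 m, L_SI = 308e-6 m
Step 2: Calculate sqrt(E/rho).
sqrt(160e9 / 2200) = 8528.03 m/s
Step 3: Compute f0.
f0 = 0.162 * 8e-6 / (308e-6)^2 * 8528.03 = 116507.1 Hz = 116.51 kHz


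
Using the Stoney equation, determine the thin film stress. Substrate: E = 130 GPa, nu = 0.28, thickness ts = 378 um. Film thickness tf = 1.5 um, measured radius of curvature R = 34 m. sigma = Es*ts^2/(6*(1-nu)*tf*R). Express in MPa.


Step 1: Compute numerator: Es * ts^2 = 130 * 378^2 = 18574920 (GPa*um^2)
Step 2: Compute denominator (R in um): 6*(1-nu)*tf*R = 6*0.72*1.5*34e6 = 220320000.0 (um^2)
Step 3: sigma (GPa) = 18574920 / 220320000.0 = 8.4309e-02 GPa
Step 4: Convert to MPa (x1000): sigma = 84.3 MPa


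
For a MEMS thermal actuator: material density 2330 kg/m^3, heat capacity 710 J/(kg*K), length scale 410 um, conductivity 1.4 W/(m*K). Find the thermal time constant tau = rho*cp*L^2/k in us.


Step 1: Convert L to m: L = 410e-6 m
Step 2: L^2 = (410e-6)^2 = 1.681e-07 m^2
Step 3: tau = 2330 * 710 * 1.681e-07 / 1.4 = 1.9863416429e-01 s
Step 4: Convert to microseconds (multiply by 1e6).
tau = 198634.164 us


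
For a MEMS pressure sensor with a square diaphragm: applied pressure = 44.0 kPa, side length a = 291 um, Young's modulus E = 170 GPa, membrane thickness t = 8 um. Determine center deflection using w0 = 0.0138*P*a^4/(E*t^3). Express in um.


Step 1: Convert pressure to compatible units (E is in GPa, so P in GPa).
P = 44.0 kPa = 44.0e-6 GPa
Step 2: Compute numerator: 0.0138 * P * a^4.
a^4 = 291^4 = 7170871761
numerator = 0.0138 * 44.0e-6 * 7170871761 = 4.35e+03
Step 3: Compute denominator: E * t^3 = 170 * 8^3 = 87040
Step 4: w0 = numerator / denominator = 4.35e+03 / 87040 = 0.05 um


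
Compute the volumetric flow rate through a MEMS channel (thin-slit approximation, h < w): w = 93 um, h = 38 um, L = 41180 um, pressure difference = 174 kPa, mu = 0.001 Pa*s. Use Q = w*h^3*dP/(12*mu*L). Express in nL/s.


Step 1: Convert all dimensions to SI (meters).
w = 93e-6 m, h = 38e-6 m, L = 41180e-6 m, dP = 174e3 Pa
Step 2: Q = w * h^3 * dP / (12 * mu * L)
Q = 93e-6 * (38e-6)^3 * 174e3 / (12 * 0.001 * 41180e-6) = 1.79686479e-09 m^3/s
Step 3: Convert Q from m^3/s to nL/s (1 m^3 = 1e12 nL, so multiply by 1e12).
Q = 1796.865 nL/s


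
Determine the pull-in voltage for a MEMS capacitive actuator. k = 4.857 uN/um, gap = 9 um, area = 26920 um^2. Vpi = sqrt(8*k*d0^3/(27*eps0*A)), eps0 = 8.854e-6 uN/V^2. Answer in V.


Step 1: Compute numerator: 8 * k * d0^3 = 8 * 4.857 * 9^3 = 28326.024
Step 2: Compute denominator: 27 * eps0 * A = 27 * 8.854e-6 * 26920 = 6.435441
Step 3: Vpi = sqrt(28326.024 / 6.435441)
Vpi = 66.34 V


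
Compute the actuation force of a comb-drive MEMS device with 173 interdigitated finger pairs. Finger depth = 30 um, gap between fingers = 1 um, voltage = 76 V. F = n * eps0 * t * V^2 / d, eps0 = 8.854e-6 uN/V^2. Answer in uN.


Step 1: Parameters: n=173, eps0=8.854e-6 uN/V^2, t=30 um, V=76 V, d=1 um
Step 2: V^2 = 5776
Step 3: F = 173 * 8.854e-6 * 30 * 5776 / 1
F = 265.42 uN


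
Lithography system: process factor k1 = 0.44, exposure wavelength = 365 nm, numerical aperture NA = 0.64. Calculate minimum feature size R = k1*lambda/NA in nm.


Step 1: Identify values: k1 = 0.44, lambda = 365 nm, NA = 0.64
Step 2: R = k1 * lambda / NA
R = 0.44 * 365 / 0.64
R = 250.9 nm


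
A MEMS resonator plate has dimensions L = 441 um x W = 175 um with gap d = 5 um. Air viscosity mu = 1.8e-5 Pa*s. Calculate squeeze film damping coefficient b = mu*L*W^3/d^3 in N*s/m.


Step 1: Convert to SI.
L = 441e-6 m, W = 175e-6 m, d = 5e-6 m
Step 2: W^3 = (175e-6)^3 = 5.36e-12 m^3
Step 3: d^3 = (5e-6)^3 = 1.25e-16 m^3
Step 4: b = 1.8e-5 * 441e-6 * 5.36e-12 / 1.25e-16
b = 3.40e-04 N*s/m


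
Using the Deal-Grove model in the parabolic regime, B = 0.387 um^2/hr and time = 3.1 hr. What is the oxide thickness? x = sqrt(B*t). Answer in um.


Step 1: Compute B*t = 0.387 * 3.1 = 1.1997
Step 2: x = sqrt(1.1997)
x = 1.095 um


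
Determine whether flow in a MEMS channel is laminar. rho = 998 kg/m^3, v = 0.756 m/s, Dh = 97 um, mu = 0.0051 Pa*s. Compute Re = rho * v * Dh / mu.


Step 1: Convert Dh to meters: Dh = 97e-6 m
Step 2: Re = rho * v * Dh / mu
Re = 998 * 0.756 * 97e-6 / 0.0051
Re = 14.35
Since Re = 14.35 is below ~2300, the flow is laminar.


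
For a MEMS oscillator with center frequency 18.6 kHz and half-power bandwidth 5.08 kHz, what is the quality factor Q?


Step 1: Q = f0 / bandwidth
Step 2: Q = 18.6 / 5.08
Q = 3.7


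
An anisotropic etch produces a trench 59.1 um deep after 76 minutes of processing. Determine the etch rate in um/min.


Step 1: Etch rate = depth / time
Step 2: rate = 59.1 / 76
rate = 0.778 um/min


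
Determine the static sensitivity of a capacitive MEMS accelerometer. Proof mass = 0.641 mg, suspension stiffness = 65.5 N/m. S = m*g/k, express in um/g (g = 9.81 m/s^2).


Step 1: Convert mass: m = 0.641 mg = 6.41e-07 kg
Step 2: S = m * g / k = 6.41e-07 * 9.81 / 65.5
Step 3: S = 9.60e-08 m/g
Step 4: Convert to um/g: S = 0.096 um/g


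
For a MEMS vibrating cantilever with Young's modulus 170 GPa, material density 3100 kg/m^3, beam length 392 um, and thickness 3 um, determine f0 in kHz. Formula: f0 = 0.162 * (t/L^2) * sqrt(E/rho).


Step 1: Convert units to SI.
t_SI = 3e-6 m, L_SI = 392e-6 m
Step 2: Calculate sqrt(E/rho).
sqrt(170e9 / 3100) = 7405.32 m/s
Step 3: Compute f0.
f0 = 0.162 * 3e-6 / (392e-6)^2 * 7405.32 = 23421.1 Hz = 23.42 kHz


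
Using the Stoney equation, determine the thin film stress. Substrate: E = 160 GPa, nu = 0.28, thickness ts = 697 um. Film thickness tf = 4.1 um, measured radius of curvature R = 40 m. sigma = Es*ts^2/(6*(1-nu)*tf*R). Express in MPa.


Step 1: Compute numerator: Es * ts^2 = 160 * 697^2 = 77729440 (GPa*um^2)
Step 2: Compute denominator (R in um): 6*(1-nu)*tf*R = 6*0.72*4.1*40e6 = 708480000.0 (um^2)
Step 3: sigma (GPa) = 77729440 / 708480000.0 = 1.09713e-01 GPa
Step 4: Convert to MPa (x1000): sigma = 109.7 MPa


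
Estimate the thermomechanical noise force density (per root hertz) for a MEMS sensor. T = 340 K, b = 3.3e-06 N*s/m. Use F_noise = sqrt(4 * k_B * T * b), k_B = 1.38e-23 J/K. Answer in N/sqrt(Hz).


Step 1: Compute 4 * k_B * T * b
= 4 * 1.38e-23 * 340 * 3.3e-06
= 6.1934e-26 N^2/Hz
Step 2: F_noise = sqrt(6.1934e-26)
F_noise = 2.49e-13 N/sqrt(Hz)


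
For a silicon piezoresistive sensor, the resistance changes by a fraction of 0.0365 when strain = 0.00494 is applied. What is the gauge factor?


Step 1: Identify values.
dR/R = 0.0365, strain = 0.00494
Step 2: GF = (dR/R) / strain = 0.0365 / 0.00494
GF = 7.4


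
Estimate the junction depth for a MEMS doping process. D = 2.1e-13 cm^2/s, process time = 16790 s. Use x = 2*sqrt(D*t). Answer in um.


Step 1: Compute D*t = 2.1e-13 * 16790 = 3.5259e-09 cm^2
Step 2: sqrt(D*t) = 5.93793e-05 cm
Step 3: x = 2 * 5.93793e-05 cm = 1.187586e-04 cm
Step 4: Convert to um (1 cm = 1e4 um): x = 1.188 um
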